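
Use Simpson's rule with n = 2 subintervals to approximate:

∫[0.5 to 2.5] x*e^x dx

f(x) = x*e^x
a = 0.5, b = 2.5, n = 2
h = (b - a)/n = 1.000000

Simpson's rule: (h/3)[f(x₀) + 4f(x₁) + 2f(x₂) + ... + f(xₙ)]

x_0 = 0.5000, f(x_0) = 0.824361, coefficient = 1
x_1 = 1.5000, f(x_1) = 6.722534, coefficient = 4
x_2 = 2.5000, f(x_2) = 30.456235, coefficient = 1

I ≈ (1.000000/3) × 58.170730 = 19.390243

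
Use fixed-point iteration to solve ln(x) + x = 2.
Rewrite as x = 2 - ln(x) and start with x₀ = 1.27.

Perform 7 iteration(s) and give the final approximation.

Equation: ln(x) + x = 2
Fixed-point form: x = 2 - ln(x)
x₀ = 1.27

x_1 = g(1.270000) = 1.760983
x_2 = g(1.760983) = 1.434128
x_3 = g(1.434128) = 1.639443
x_4 = g(1.639443) = 1.505643
x_5 = g(1.505643) = 1.590780
x_6 = g(1.590780) = 1.535776
x_7 = g(1.535776) = 1.570964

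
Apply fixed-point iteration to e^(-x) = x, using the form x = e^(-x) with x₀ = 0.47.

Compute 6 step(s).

Equation: e^(-x) = x
Fixed-point form: x = e^(-x)
x₀ = 0.47

x_1 = g(0.470000) = 0.625002
x_2 = g(0.625002) = 0.535260
x_3 = g(0.535260) = 0.585517
x_4 = g(0.585517) = 0.556818
x_5 = g(0.556818) = 0.573030
x_6 = g(0.573030) = 0.563815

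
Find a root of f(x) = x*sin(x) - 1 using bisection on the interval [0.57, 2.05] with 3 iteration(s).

f(x) = x*sin(x) - 1
Initial interval: [0.57, 2.05]

Iteration 1:
  c_1 = (0.570000 + 2.050000)/2 = 1.310000
  f(c_1) = f(1.310000) = 0.265702
  f(a) × f(c) < 0, new interval: [0.570000, 1.310000]
Iteration 2:
  c_2 = (0.570000 + 1.310000)/2 = 0.940000
  f(c_2) = f(0.940000) = -0.240895
  f(a) × f(c) ≥ 0, new interval: [0.940000, 1.310000]
Iteration 3:
  c_3 = (0.940000 + 1.310000)/2 = 1.125000
  f(c_3) = f(1.125000) = 0.015051
  f(a) × f(c) < 0, new interval: [0.940000, 1.125000]

After 3 iteration(s), the approximation is c_3 = 1.125000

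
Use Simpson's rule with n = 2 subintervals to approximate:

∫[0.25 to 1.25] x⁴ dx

f(x) = x⁴
a = 0.25, b = 1.25, n = 2
h = (b - a)/n = 0.500000

Simpson's rule: (h/3)[f(x₀) + 4f(x₁) + 2f(x₂) + ... + f(xₙ)]

x_0 = 0.2500, f(x_0) = 0.003906, coefficient = 1
x_1 = 0.7500, f(x_1) = 0.316406, coefficient = 4
x_2 = 1.2500, f(x_2) = 2.441406, coefficient = 1

I ≈ (0.500000/3) × 3.710938 = 0.618490
Exact value: 0.610156
Error: 0.008333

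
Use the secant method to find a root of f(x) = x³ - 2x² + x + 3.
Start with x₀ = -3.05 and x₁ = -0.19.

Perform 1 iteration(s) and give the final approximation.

f(x) = x³ - 2x² + x + 3
x₀ = -3.05, x₁ = -0.19

Secant formula: x_{n+1} = x_n - f(x_n)(x_n - x_{n-1})/(f(x_n) - f(x_{n-1}))

Iteration 1:
  f(-3.050000) = -47.027625
  f(-0.190000) = 2.730941
  x_2 = -0.190000 - 2.730941×(-0.190000 - (-3.050000))/(2.730941 - (-47.027625))
       = -0.346968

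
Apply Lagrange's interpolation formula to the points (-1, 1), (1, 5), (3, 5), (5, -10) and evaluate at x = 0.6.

Lagrange interpolation formula:
P(x) = Σ yᵢ × Lᵢ(x)
where Lᵢ(x) = Π_{j≠i} (x - xⱼ)/(xᵢ - xⱼ)

L_0(0.6) = (0.6 - 1)/(-1 - 1) × (0.6 - 3)/(-1 - 3) × (0.6 - 5)/(-1 - 5) = 0.088000
L_1(0.6) = (0.6 - (-1))/(1 - (-1)) × (0.6 - 3)/(1 - 3) × (0.6 - 5)/(1 - 5) = 1.056000
L_2(0.6) = (0.6 - (-1))/(3 - (-1)) × (0.6 - 1)/(3 - 1) × (0.6 - 5)/(3 - 5) = -0.176000
L_3(0.6) = (0.6 - (-1))/(5 - (-1)) × (0.6 - 1)/(5 - 1) × (0.6 - 3)/(5 - 3) = 0.032000

P(0.6) = 1×L_0(0.6) + 5×L_1(0.6) + 5×L_2(0.6) + (-10)×L_3(0.6)
P(0.6) = 4.168000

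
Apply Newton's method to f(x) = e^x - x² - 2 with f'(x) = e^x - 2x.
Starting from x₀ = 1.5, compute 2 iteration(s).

f(x) = e^x - x² - 2
f'(x) = e^x - 2x
x₀ = 1.5

Newton-Raphson formula: x_{n+1} = x_n - f(x_n)/f'(x_n)

Iteration 1:
  f(1.500000) = 0.231689
  f'(1.500000) = 1.481689
  x_1 = 1.500000 - 0.231689/1.481689 = 1.343632
Iteration 2:
  f(1.343632) = 0.027592
  f'(1.343632) = 1.145675
  x_2 = 1.343632 - 0.027592/1.145675 = 1.319548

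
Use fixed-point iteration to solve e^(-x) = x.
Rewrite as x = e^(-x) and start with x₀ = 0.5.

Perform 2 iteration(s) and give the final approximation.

Equation: e^(-x) = x
Fixed-point form: x = e^(-x)
x₀ = 0.5

x_1 = g(0.500000) = 0.606531
x_2 = g(0.606531) = 0.545239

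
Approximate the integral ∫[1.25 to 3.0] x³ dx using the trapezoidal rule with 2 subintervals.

f(x) = x³
a = 1.25, b = 3.0, n = 2
h = (b - a)/n = 0.875000

Trapezoidal rule: (h/2)[f(x₀) + 2f(x₁) + 2f(x₂) + ... + f(xₙ)]

x_0 = 1.2500, f(x_0) = 1.953125, coefficient = 1
x_1 = 2.1250, f(x_1) = 9.595703, coefficient = 2
x_2 = 3.0000, f(x_2) = 27.000000, coefficient = 1

I ≈ (0.875000/2) × 48.144531 = 21.063232
Exact value: 19.639648
Error: 1.423584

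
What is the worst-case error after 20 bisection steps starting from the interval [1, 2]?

Bisection error bound: |error| ≤ (b-a)/2^n
|error| ≤ (2 - 1)/2^20 = 1/2^20
|error| ≤ 0.0000009537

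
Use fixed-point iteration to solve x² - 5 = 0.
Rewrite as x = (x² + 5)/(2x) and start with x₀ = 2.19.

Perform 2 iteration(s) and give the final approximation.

Equation: x² - 5 = 0
Fixed-point form: x = (x² + 5)/(2x)
x₀ = 2.19

x_1 = g(2.190000) = 2.236553
x_2 = g(2.236553) = 2.236068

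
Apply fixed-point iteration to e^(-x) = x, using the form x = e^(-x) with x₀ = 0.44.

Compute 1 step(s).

Equation: e^(-x) = x
Fixed-point form: x = e^(-x)
x₀ = 0.44

x_1 = g(0.440000) = 0.644036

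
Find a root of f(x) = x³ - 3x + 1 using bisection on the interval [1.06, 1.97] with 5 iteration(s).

f(x) = x³ - 3x + 1
Initial interval: [1.06, 1.97]

Iteration 1:
  c_1 = (1.060000 + 1.970000)/2 = 1.515000
  f(c_1) = f(1.515000) = -0.067734
  f(a) × f(c) ≥ 0, new interval: [1.515000, 1.970000]
Iteration 2:
  c_2 = (1.515000 + 1.970000)/2 = 1.742500
  f(c_2) = f(1.742500) = 1.063264
  f(a) × f(c) < 0, new interval: [1.515000, 1.742500]
Iteration 3:
  c_3 = (1.515000 + 1.742500)/2 = 1.628750
  f(c_3) = f(1.628750) = 0.434541
  f(a) × f(c) < 0, new interval: [1.515000, 1.628750]
Iteration 4:
  c_4 = (1.515000 + 1.628750)/2 = 1.571875
  f(c_4) = f(1.571875) = 0.168150
  f(a) × f(c) < 0, new interval: [1.515000, 1.571875]
Iteration 5:
  c_5 = (1.515000 + 1.571875)/2 = 1.543438
  f(c_5) = f(1.543438) = 0.046463
  f(a) × f(c) < 0, new interval: [1.515000, 1.543438]

After 5 iteration(s), the approximation is c_5 = 1.543438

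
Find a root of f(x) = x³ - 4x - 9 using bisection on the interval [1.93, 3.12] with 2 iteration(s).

f(x) = x³ - 4x - 9
Initial interval: [1.93, 3.12]

Iteration 1:
  c_1 = (1.930000 + 3.120000)/2 = 2.525000
  f(c_1) = f(2.525000) = -3.001547
  f(a) × f(c) ≥ 0, new interval: [2.525000, 3.120000]
Iteration 2:
  c_2 = (2.525000 + 3.120000)/2 = 2.822500
  f(c_2) = f(2.822500) = 2.195464
  f(a) × f(c) < 0, new interval: [2.525000, 2.822500]

After 2 iteration(s), the approximation is c_2 = 2.822500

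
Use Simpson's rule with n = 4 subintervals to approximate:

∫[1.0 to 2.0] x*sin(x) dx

f(x) = x*sin(x)
a = 1.0, b = 2.0, n = 4
h = (b - a)/n = 0.250000

Simpson's rule: (h/3)[f(x₀) + 4f(x₁) + 2f(x₂) + ... + f(xₙ)]

x_0 = 1.0000, f(x_0) = 0.841471, coefficient = 1
x_1 = 1.2500, f(x_1) = 1.186231, coefficient = 4
x_2 = 1.5000, f(x_2) = 1.496242, coefficient = 2
x_3 = 1.7500, f(x_3) = 1.721975, coefficient = 4
x_4 = 2.0000, f(x_4) = 1.818595, coefficient = 1

I ≈ (0.250000/3) × 17.285376 = 1.440448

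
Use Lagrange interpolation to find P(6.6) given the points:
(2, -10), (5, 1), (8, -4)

Lagrange interpolation formula:
P(x) = Σ yᵢ × Lᵢ(x)
where Lᵢ(x) = Π_{j≠i} (x - xⱼ)/(xᵢ - xⱼ)

L_0(6.6) = (6.6 - 5)/(2 - 5) × (6.6 - 8)/(2 - 8) = -0.124444
L_1(6.6) = (6.6 - 2)/(5 - 2) × (6.6 - 8)/(5 - 8) = 0.715556
L_2(6.6) = (6.6 - 2)/(8 - 2) × (6.6 - 5)/(8 - 5) = 0.408889

P(6.6) = (-10)×L_0(6.6) + 1×L_1(6.6) + (-4)×L_2(6.6)
P(6.6) = 0.324444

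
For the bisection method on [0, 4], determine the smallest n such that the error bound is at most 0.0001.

We need (b-a)/2^n ≤ 0.0001
(4 - 0)/2^n ≤ 0.0001
4/2^n ≤ 0.0001
2^n ≥ 40000
n ≥ log₂(40000) = 15.29
n ≥ 16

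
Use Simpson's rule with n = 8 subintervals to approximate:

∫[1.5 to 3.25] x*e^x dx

f(x) = x*e^x
a = 1.5, b = 3.25, n = 8
h = (b - a)/n = 0.218750

Simpson's rule: (h/3)[f(x₀) + 4f(x₁) + 2f(x₂) + ... + f(xₙ)]

x_0 = 1.5000, f(x_0) = 6.722534, coefficient = 1
x_1 = 1.7188, f(x_1) = 9.586418, coefficient = 4
x_2 = 1.9375, f(x_2) = 13.448916, coefficient = 2
x_3 = 2.1562, f(x_3) = 18.627158, coefficient = 4
x_4 = 2.3750, f(x_4) = 25.533656, coefficient = 2
x_5 = 2.5938, f(x_5) = 34.703991, coefficient = 4
x_6 = 2.8125, f(x_6) = 46.832330, coefficient = 2
x_7 = 3.0312, f(x_7) = 62.816958, coefficient = 4
x_8 = 3.2500, f(x_8) = 83.818605, coefficient = 1

I ≈ (0.218750/3) × 765.109042 = 55.789201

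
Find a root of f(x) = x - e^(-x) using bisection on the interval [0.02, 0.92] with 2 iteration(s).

f(x) = x - e^(-x)
Initial interval: [0.02, 0.92]

Iteration 1:
  c_1 = (0.020000 + 0.920000)/2 = 0.470000
  f(c_1) = f(0.470000) = -0.155002
  f(a) × f(c) ≥ 0, new interval: [0.470000, 0.920000]
Iteration 2:
  c_2 = (0.470000 + 0.920000)/2 = 0.695000
  f(c_2) = f(0.695000) = 0.195926
  f(a) × f(c) < 0, new interval: [0.470000, 0.695000]

After 2 iteration(s), the approximation is c_2 = 0.695000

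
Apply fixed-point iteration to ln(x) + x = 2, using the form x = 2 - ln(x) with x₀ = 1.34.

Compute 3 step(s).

Equation: ln(x) + x = 2
Fixed-point form: x = 2 - ln(x)
x₀ = 1.34

x_1 = g(1.340000) = 1.707330
x_2 = g(1.707330) = 1.465069
x_3 = g(1.465069) = 1.618098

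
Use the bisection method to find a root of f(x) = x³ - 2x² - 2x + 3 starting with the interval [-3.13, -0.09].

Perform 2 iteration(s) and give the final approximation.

f(x) = x³ - 2x² - 2x + 3
Initial interval: [-3.13, -0.09]

Iteration 1:
  c_1 = (-3.130000 + (-0.090000))/2 = -1.610000
  f(c_1) = f(-1.610000) = -3.137481
  f(a) × f(c) ≥ 0, new interval: [-1.610000, -0.090000]
Iteration 2:
  c_2 = (-1.610000 + (-0.090000))/2 = -0.850000
  f(c_2) = f(-0.850000) = 2.640875
  f(a) × f(c) < 0, new interval: [-1.610000, -0.850000]

After 2 iteration(s), the approximation is c_2 = -0.850000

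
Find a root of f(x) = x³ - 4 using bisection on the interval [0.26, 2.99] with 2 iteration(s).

f(x) = x³ - 4
Initial interval: [0.26, 2.99]

Iteration 1:
  c_1 = (0.260000 + 2.990000)/2 = 1.625000
  f(c_1) = f(1.625000) = 0.291016
  f(a) × f(c) < 0, new interval: [0.260000, 1.625000]
Iteration 2:
  c_2 = (0.260000 + 1.625000)/2 = 0.942500
  f(c_2) = f(0.942500) = -3.162771
  f(a) × f(c) ≥ 0, new interval: [0.942500, 1.625000]

After 2 iteration(s), the approximation is c_2 = 0.942500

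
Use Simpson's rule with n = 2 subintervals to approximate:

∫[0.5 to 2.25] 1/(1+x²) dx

f(x) = 1/(1+x²)
a = 0.5, b = 2.25, n = 2
h = (b - a)/n = 0.875000

Simpson's rule: (h/3)[f(x₀) + 4f(x₁) + 2f(x₂) + ... + f(xₙ)]

x_0 = 0.5000, f(x_0) = 0.800000, coefficient = 1
x_1 = 1.3750, f(x_1) = 0.345946, coefficient = 4
x_2 = 2.2500, f(x_2) = 0.164948, coefficient = 1

I ≈ (0.875000/3) × 2.348732 = 0.685047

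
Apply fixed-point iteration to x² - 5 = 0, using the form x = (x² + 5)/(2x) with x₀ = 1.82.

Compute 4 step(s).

Equation: x² - 5 = 0
Fixed-point form: x = (x² + 5)/(2x)
x₀ = 1.82

x_1 = g(1.820000) = 2.283626
x_2 = g(2.283626) = 2.236563
x_3 = g(2.236563) = 2.236068
x_4 = g(2.236068) = 2.236068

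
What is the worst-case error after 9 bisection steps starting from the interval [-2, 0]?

Bisection error bound: |error| ≤ (b-a)/2^n
|error| ≤ (0 - (-2))/2^9 = 2/2^9
|error| ≤ 0.0039062500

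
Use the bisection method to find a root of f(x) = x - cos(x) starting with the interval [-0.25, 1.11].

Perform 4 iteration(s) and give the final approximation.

f(x) = x - cos(x)
Initial interval: [-0.25, 1.11]

Iteration 1:
  c_1 = (-0.250000 + 1.110000)/2 = 0.430000
  f(c_1) = f(0.430000) = -0.478966
  f(a) × f(c) ≥ 0, new interval: [0.430000, 1.110000]
Iteration 2:
  c_2 = (0.430000 + 1.110000)/2 = 0.770000
  f(c_2) = f(0.770000) = 0.052089
  f(a) × f(c) < 0, new interval: [0.430000, 0.770000]
Iteration 3:
  c_3 = (0.430000 + 0.770000)/2 = 0.600000
  f(c_3) = f(0.600000) = -0.225336
  f(a) × f(c) ≥ 0, new interval: [0.600000, 0.770000]
Iteration 4:
  c_4 = (0.600000 + 0.770000)/2 = 0.685000
  f(c_4) = f(0.685000) = -0.089419
  f(a) × f(c) ≥ 0, new interval: [0.685000, 0.770000]

After 4 iteration(s), the approximation is c_4 = 0.685000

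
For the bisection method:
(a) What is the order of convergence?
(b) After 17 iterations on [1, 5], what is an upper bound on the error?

(a) Bisection has linear (order 1) convergence; the error is halved each step.

(b) Error bound = (b-a)/2^n = (5 - 1)/2^{17}
    = 4/2^{17}

(a) 1 (linear); (b) error ≤ 3.05e-05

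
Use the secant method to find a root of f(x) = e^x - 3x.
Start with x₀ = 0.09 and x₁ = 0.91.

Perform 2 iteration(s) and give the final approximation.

f(x) = e^x - 3x
x₀ = 0.09, x₁ = 0.91

Secant formula: x_{n+1} = x_n - f(x_n)(x_n - x_{n-1})/(f(x_n) - f(x_{n-1}))

Iteration 1:
  f(0.090000) = 0.824174
  f(0.910000) = -0.245677
  x_2 = 0.910000 - (-0.245677)×(0.910000 - 0.090000)/(-0.245677 - 0.824174)
       = 0.721698
Iteration 2:
  f(0.910000) = -0.245677
  f(0.721698) = -0.107169
  x_3 = 0.721698 - (-0.107169)×(0.721698 - 0.910000)/(-0.107169 - (-0.245677))
       = 0.576001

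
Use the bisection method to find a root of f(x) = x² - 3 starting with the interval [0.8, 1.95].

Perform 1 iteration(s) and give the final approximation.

f(x) = x² - 3
Initial interval: [0.8, 1.95]

Iteration 1:
  c_1 = (0.800000 + 1.950000)/2 = 1.375000
  f(c_1) = f(1.375000) = -1.109375
  f(a) × f(c) ≥ 0, new interval: [1.375000, 1.950000]

After 1 iteration(s), the approximation is c_1 = 1.375000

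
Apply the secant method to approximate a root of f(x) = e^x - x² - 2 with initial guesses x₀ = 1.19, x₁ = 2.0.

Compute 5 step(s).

f(x) = e^x - x² - 2
x₀ = 1.19, x₁ = 2.0

Secant formula: x_{n+1} = x_n - f(x_n)(x_n - x_{n-1})/(f(x_n) - f(x_{n-1}))

Iteration 1:
  f(1.190000) = -0.129019
  f(2.000000) = 1.389056
  x_2 = 2.000000 - 1.389056×(2.000000 - 1.190000)/(1.389056 - (-0.129019))
       = 1.258841
Iteration 2:
  f(2.000000) = 1.389056
  f(1.258841) = -0.063343
  x_3 = 1.258841 - (-0.063343)×(1.258841 - 2.000000)/(-0.063343 - 1.389056)
       = 1.291165
Iteration 3:
  f(1.258841) = -0.063343
  f(1.291165) = -0.030086
  x_4 = 1.291165 - (-0.030086)×(1.291165 - 1.258841)/(-0.030086 - (-0.063343))
       = 1.320407
Iteration 4:
  f(1.291165) = -0.030086
  f(1.320407) = 0.001470
  x_5 = 1.320407 - 0.001470×(1.320407 - 1.291165)/(0.001470 - (-0.030086))
       = 1.319044
Iteration 5:
  f(1.320407) = 0.001470
  f(1.319044) = -0.000032
  x_6 = 1.319044 - (-0.000032)×(1.319044 - 1.320407)/(-0.000032 - 0.001470)
       = 1.319074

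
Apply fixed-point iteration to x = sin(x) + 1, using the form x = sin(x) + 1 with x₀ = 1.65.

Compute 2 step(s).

Equation: x = sin(x) + 1
Fixed-point form: x = sin(x) + 1
x₀ = 1.65

x_1 = g(1.650000) = 1.996865
x_2 = g(1.996865) = 1.910598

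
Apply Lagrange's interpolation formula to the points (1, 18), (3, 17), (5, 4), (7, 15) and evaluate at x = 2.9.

Lagrange interpolation formula:
P(x) = Σ yᵢ × Lᵢ(x)
where Lᵢ(x) = Π_{j≠i} (x - xⱼ)/(xᵢ - xⱼ)

L_0(2.9) = (2.9 - 3)/(1 - 3) × (2.9 - 5)/(1 - 5) × (2.9 - 7)/(1 - 7) = 0.017938
L_1(2.9) = (2.9 - 1)/(3 - 1) × (2.9 - 5)/(3 - 5) × (2.9 - 7)/(3 - 7) = 1.022437
L_2(2.9) = (2.9 - 1)/(5 - 1) × (2.9 - 3)/(5 - 3) × (2.9 - 7)/(5 - 7) = -0.048688
L_3(2.9) = (2.9 - 1)/(7 - 1) × (2.9 - 3)/(7 - 3) × (2.9 - 5)/(7 - 5) = 0.008313

P(2.9) = 18×L_0(2.9) + 17×L_1(2.9) + 4×L_2(2.9) + 15×L_3(2.9)
P(2.9) = 17.634250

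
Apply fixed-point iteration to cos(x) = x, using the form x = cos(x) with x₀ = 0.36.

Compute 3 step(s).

Equation: cos(x) = x
Fixed-point form: x = cos(x)
x₀ = 0.36

x_1 = g(0.360000) = 0.935897
x_2 = g(0.935897) = 0.593097
x_3 = g(0.593097) = 0.829214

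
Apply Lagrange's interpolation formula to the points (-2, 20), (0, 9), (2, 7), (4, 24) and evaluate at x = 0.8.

Lagrange interpolation formula:
P(x) = Σ yᵢ × Lᵢ(x)
where Lᵢ(x) = Π_{j≠i} (x - xⱼ)/(xᵢ - xⱼ)

L_0(0.8) = (0.8 - 0)/(-2 - 0) × (0.8 - 2)/(-2 - 2) × (0.8 - 4)/(-2 - 4) = -0.064000
L_1(0.8) = (0.8 - (-2))/(0 - (-2)) × (0.8 - 2)/(0 - 2) × (0.8 - 4)/(0 - 4) = 0.672000
L_2(0.8) = (0.8 - (-2))/(2 - (-2)) × (0.8 - 0)/(2 - 0) × (0.8 - 4)/(2 - 4) = 0.448000
L_3(0.8) = (0.8 - (-2))/(4 - (-2)) × (0.8 - 0)/(4 - 0) × (0.8 - 2)/(4 - 2) = -0.056000

P(0.8) = 20×L_0(0.8) + 9×L_1(0.8) + 7×L_2(0.8) + 24×L_3(0.8)
P(0.8) = 6.560000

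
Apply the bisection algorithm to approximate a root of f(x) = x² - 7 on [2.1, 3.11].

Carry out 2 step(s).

f(x) = x² - 7
Initial interval: [2.1, 3.11]

Iteration 1:
  c_1 = (2.100000 + 3.110000)/2 = 2.605000
  f(c_1) = f(2.605000) = -0.213975
  f(a) × f(c) ≥ 0, new interval: [2.605000, 3.110000]
Iteration 2:
  c_2 = (2.605000 + 3.110000)/2 = 2.857500
  f(c_2) = f(2.857500) = 1.165306
  f(a) × f(c) < 0, new interval: [2.605000, 2.857500]

After 2 iteration(s), the approximation is c_2 = 2.857500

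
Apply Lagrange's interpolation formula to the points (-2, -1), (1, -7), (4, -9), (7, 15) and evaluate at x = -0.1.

Lagrange interpolation formula:
P(x) = Σ yᵢ × Lᵢ(x)
where Lᵢ(x) = Π_{j≠i} (x - xⱼ)/(xᵢ - xⱼ)

L_0(-0.1) = (-0.1 - 1)/(-2 - 1) × (-0.1 - 4)/(-2 - 4) × (-0.1 - 7)/(-2 - 7) = 0.197660
L_1(-0.1) = (-0.1 - (-2))/(1 - (-2)) × (-0.1 - 4)/(1 - 4) × (-0.1 - 7)/(1 - 7) = 1.024241
L_2(-0.1) = (-0.1 - (-2))/(4 - (-2)) × (-0.1 - 1)/(4 - 1) × (-0.1 - 7)/(4 - 7) = -0.274796
L_3(-0.1) = (-0.1 - (-2))/(7 - (-2)) × (-0.1 - 1)/(7 - 1) × (-0.1 - 4)/(7 - 4) = 0.052895

P(-0.1) = (-1)×L_0(-0.1) + (-7)×L_1(-0.1) + (-9)×L_2(-0.1) + 15×L_3(-0.1)
P(-0.1) = -4.100753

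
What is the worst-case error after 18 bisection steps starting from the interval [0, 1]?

Bisection error bound: |error| ≤ (b-a)/2^n
|error| ≤ (1 - 0)/2^18 = 1/2^18
|error| ≤ 0.0000038147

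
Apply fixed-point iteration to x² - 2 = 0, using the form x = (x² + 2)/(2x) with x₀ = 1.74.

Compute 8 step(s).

Equation: x² - 2 = 0
Fixed-point form: x = (x² + 2)/(2x)
x₀ = 1.74

x_1 = g(1.740000) = 1.444713
x_2 = g(1.444713) = 1.414535
x_3 = g(1.414535) = 1.414214
x_4 = g(1.414214) = 1.414214
x_5 = g(1.414214) = 1.414214
x_6 = g(1.414214) = 1.414214
x_7 = g(1.414214) = 1.414214
x_8 = g(1.414214) = 1.414214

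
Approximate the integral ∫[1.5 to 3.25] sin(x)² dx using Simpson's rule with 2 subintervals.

f(x) = sin(x)²
a = 1.5, b = 3.25, n = 2
h = (b - a)/n = 0.875000

Simpson's rule: (h/3)[f(x₀) + 4f(x₁) + 2f(x₂) + ... + f(xₙ)]

x_0 = 1.5000, f(x_0) = 0.994996, coefficient = 1
x_1 = 2.3750, f(x_1) = 0.481199, coefficient = 4
x_2 = 3.2500, f(x_2) = 0.011706, coefficient = 1

I ≈ (0.875000/3) × 2.931498 = 0.855020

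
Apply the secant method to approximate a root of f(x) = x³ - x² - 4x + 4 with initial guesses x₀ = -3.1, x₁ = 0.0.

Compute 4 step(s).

f(x) = x³ - x² - 4x + 4
x₀ = -3.1, x₁ = 0.0

Secant formula: x_{n+1} = x_n - f(x_n)(x_n - x_{n-1})/(f(x_n) - f(x_{n-1}))

Iteration 1:
  f(-3.100000) = -23.001000
  f(0.000000) = 4.000000
  x_2 = 0.000000 - 4.000000×(0.000000 - (-3.100000))/(4.000000 - (-23.001000))
       = -0.459242
Iteration 2:
  f(0.000000) = 4.000000
  f(-0.459242) = 5.529210
  x_3 = -0.459242 - 5.529210×(-0.459242 - 0.000000)/(5.529210 - 4.000000)
       = 1.201254
Iteration 3:
  f(-0.459242) = 5.529210
  f(1.201254) = -0.514604
  x_4 = 1.201254 - (-0.514604)×(1.201254 - (-0.459242))/(-0.514604 - 5.529210)
       = 1.059870
Iteration 4:
  f(1.201254) = -0.514604
  f(1.059870) = -0.172226
  x_5 = 1.059870 - (-0.172226)×(1.059870 - 1.201254)/(-0.172226 - (-0.514604))
       = 0.988749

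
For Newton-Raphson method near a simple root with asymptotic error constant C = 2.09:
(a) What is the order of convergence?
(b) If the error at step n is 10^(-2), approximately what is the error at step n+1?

(a) Newton-Raphson has quadratic (order 2) convergence near simple roots.
    This means |e_{n+1}| ≈ C|e_n|².

(b) With |e_n| = 10^(-2) and C = 2.09:
    |e_{n+1}| ≈ 2.09 × (10^(-2))² = 2.09 × 10^(-4)

(a) 2 (quadratic); (b) |e_{n+1}| ≈ 2.090e-04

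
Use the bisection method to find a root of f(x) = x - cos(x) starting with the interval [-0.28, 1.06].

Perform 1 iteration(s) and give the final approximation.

f(x) = x - cos(x)
Initial interval: [-0.28, 1.06]

Iteration 1:
  c_1 = (-0.280000 + 1.060000)/2 = 0.390000
  f(c_1) = f(0.390000) = -0.534909
  f(a) × f(c) ≥ 0, new interval: [0.390000, 1.060000]

After 1 iteration(s), the approximation is c_1 = 0.390000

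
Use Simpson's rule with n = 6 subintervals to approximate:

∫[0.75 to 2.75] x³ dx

f(x) = x³
a = 0.75, b = 2.75, n = 6
h = (b - a)/n = 0.333333

Simpson's rule: (h/3)[f(x₀) + 4f(x₁) + 2f(x₂) + ... + f(xₙ)]

x_0 = 0.7500, f(x_0) = 0.421875, coefficient = 1
x_1 = 1.0833, f(x_1) = 1.271412, coefficient = 4
x_2 = 1.4167, f(x_2) = 2.843171, coefficient = 2
x_3 = 1.7500, f(x_3) = 5.359375, coefficient = 4
x_4 = 2.0833, f(x_4) = 9.042245, coefficient = 2
x_5 = 2.4167, f(x_5) = 14.114005, coefficient = 4
x_6 = 2.7500, f(x_6) = 20.796875, coefficient = 1

I ≈ (0.333333/3) × 127.968750 = 14.218750
Exact value: 14.218750
Error: 0.000000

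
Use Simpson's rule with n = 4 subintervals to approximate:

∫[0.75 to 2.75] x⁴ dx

f(x) = x⁴
a = 0.75, b = 2.75, n = 4
h = (b - a)/n = 0.500000

Simpson's rule: (h/3)[f(x₀) + 4f(x₁) + 2f(x₂) + ... + f(xₙ)]

x_0 = 0.7500, f(x_0) = 0.316406, coefficient = 1
x_1 = 1.2500, f(x_1) = 2.441406, coefficient = 4
x_2 = 1.7500, f(x_2) = 9.378906, coefficient = 2
x_3 = 2.2500, f(x_3) = 25.628906, coefficient = 4
x_4 = 2.7500, f(x_4) = 57.191406, coefficient = 1

I ≈ (0.500000/3) × 188.546875 = 31.424479
Exact value: 31.407813
Error: 0.016667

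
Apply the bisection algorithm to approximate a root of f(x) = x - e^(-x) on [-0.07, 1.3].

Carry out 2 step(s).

f(x) = x - e^(-x)
Initial interval: [-0.07, 1.3]

Iteration 1:
  c_1 = (-0.070000 + 1.300000)/2 = 0.615000
  f(c_1) = f(0.615000) = 0.074359
  f(a) × f(c) < 0, new interval: [-0.070000, 0.615000]
Iteration 2:
  c_2 = (-0.070000 + 0.615000)/2 = 0.272500
  f(c_2) = f(0.272500) = -0.488973
  f(a) × f(c) ≥ 0, new interval: [0.272500, 0.615000]

After 2 iteration(s), the approximation is c_2 = 0.272500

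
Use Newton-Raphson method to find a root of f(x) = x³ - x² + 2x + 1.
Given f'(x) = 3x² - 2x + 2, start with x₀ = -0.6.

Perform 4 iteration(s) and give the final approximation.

f(x) = x³ - x² + 2x + 1
f'(x) = 3x² - 2x + 2
x₀ = -0.6

Newton-Raphson formula: x_{n+1} = x_n - f(x_n)/f'(x_n)

Iteration 1:
  f(-0.600000) = -0.776000
  f'(-0.600000) = 4.280000
  x_1 = -0.600000 - (-0.776000)/4.280000 = -0.418692
Iteration 2:
  f(-0.418692) = -0.086084
  f'(-0.418692) = 3.363291
  x_2 = -0.418692 - (-0.086084)/3.363291 = -0.393097
Iteration 3:
  f(-0.393097) = -0.001461
  f'(-0.393097) = 3.249768
  x_3 = -0.393097 - (-0.001461)/3.249768 = -0.392647
Iteration 4:
  f(-0.392647) = 0.000000
  f'(-0.392647) = 3.247809
  x_4 = -0.392647 - 0.000000/3.247809 = -0.392647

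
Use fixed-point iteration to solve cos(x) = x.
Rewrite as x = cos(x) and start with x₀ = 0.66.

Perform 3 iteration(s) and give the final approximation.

Equation: cos(x) = x
Fixed-point form: x = cos(x)
x₀ = 0.66

x_1 = g(0.660000) = 0.789992
x_2 = g(0.789992) = 0.703851
x_3 = g(0.703851) = 0.762356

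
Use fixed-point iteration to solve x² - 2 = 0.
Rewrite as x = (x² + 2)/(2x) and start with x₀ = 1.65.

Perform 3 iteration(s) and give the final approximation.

Equation: x² - 2 = 0
Fixed-point form: x = (x² + 2)/(2x)
x₀ = 1.65

x_1 = g(1.650000) = 1.431061
x_2 = g(1.431061) = 1.414313
x_3 = g(1.414313) = 1.414214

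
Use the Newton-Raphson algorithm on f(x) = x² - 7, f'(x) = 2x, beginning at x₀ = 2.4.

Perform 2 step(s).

f(x) = x² - 7
f'(x) = 2x
x₀ = 2.4

Newton-Raphson formula: x_{n+1} = x_n - f(x_n)/f'(x_n)

Iteration 1:
  f(2.400000) = -1.240000
  f'(2.400000) = 4.800000
  x_1 = 2.400000 - (-1.240000)/4.800000 = 2.658333
Iteration 2:
  f(2.658333) = 0.066736
  f'(2.658333) = 5.316667
  x_2 = 2.658333 - 0.066736/5.316667 = 2.645781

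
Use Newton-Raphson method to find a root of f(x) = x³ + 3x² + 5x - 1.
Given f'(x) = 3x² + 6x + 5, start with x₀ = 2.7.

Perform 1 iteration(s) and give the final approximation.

f(x) = x³ + 3x² + 5x - 1
f'(x) = 3x² + 6x + 5
x₀ = 2.7

Newton-Raphson formula: x_{n+1} = x_n - f(x_n)/f'(x_n)

Iteration 1:
  f(2.700000) = 54.053000
  f'(2.700000) = 43.070000
  x_1 = 2.700000 - 54.053000/43.070000 = 1.444997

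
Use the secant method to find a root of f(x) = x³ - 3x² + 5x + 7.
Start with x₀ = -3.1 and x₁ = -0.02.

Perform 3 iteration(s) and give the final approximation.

f(x) = x³ - 3x² + 5x + 7
x₀ = -3.1, x₁ = -0.02

Secant formula: x_{n+1} = x_n - f(x_n)(x_n - x_{n-1})/(f(x_n) - f(x_{n-1}))

Iteration 1:
  f(-3.100000) = -67.121000
  f(-0.020000) = 6.898792
  x_2 = -0.020000 - 6.898792×(-0.020000 - (-3.100000))/(6.898792 - (-67.121000))
       = -0.307062
Iteration 2:
  f(-0.020000) = 6.898792
  f(-0.307062) = 5.152876
  x_3 = -0.307062 - 5.152876×(-0.307062 - (-0.020000))/(5.152876 - 6.898792)
       = -1.154294
Iteration 3:
  f(-0.307062) = 5.152876
  f(-1.154294) = -4.306627
  x_4 = -1.154294 - (-4.306627)×(-1.154294 - (-0.307062))/(-4.306627 - 5.152876)
       = -0.768575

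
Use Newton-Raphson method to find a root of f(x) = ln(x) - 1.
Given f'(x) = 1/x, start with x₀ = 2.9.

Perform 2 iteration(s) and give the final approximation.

f(x) = ln(x) - 1
f'(x) = 1/x
x₀ = 2.9

Newton-Raphson formula: x_{n+1} = x_n - f(x_n)/f'(x_n)

Iteration 1:
  f(2.900000) = 0.064711
  f'(2.900000) = 0.344828
  x_1 = 2.900000 - 0.064711/0.344828 = 2.712339
Iteration 2:
  f(2.712339) = -0.002189
  f'(2.712339) = 0.368685
  x_2 = 2.712339 - (-0.002189)/0.368685 = 2.718275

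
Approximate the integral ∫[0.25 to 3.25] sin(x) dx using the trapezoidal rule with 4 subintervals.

f(x) = sin(x)
a = 0.25, b = 3.25, n = 4
h = (b - a)/n = 0.750000

Trapezoidal rule: (h/2)[f(x₀) + 2f(x₁) + 2f(x₂) + ... + f(xₙ)]

x_0 = 0.2500, f(x_0) = 0.247404, coefficient = 1
x_1 = 1.0000, f(x_1) = 0.841471, coefficient = 2
x_2 = 1.7500, f(x_2) = 0.983986, coefficient = 2
x_3 = 2.5000, f(x_3) = 0.598472, coefficient = 2
x_4 = 3.2500, f(x_4) = -0.108195, coefficient = 1

I ≈ (0.750000/2) × 4.987067 = 1.870150
Exact value: 1.963042
Error: 0.092892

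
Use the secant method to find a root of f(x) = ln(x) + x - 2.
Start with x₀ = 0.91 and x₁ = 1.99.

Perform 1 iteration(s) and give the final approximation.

f(x) = ln(x) + x - 2
x₀ = 0.91, x₁ = 1.99

Secant formula: x_{n+1} = x_n - f(x_n)(x_n - x_{n-1})/(f(x_n) - f(x_{n-1}))

Iteration 1:
  f(0.910000) = -1.184311
  f(1.990000) = 0.678135
  x_2 = 1.990000 - 0.678135×(1.990000 - 0.910000)/(0.678135 - (-1.184311))
       = 1.596761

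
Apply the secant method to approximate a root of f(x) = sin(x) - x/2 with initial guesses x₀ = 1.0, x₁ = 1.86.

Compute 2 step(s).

f(x) = sin(x) - x/2
x₀ = 1.0, x₁ = 1.86

Secant formula: x_{n+1} = x_n - f(x_n)(x_n - x_{n-1})/(f(x_n) - f(x_{n-1}))

Iteration 1:
  f(1.000000) = 0.341471
  f(1.860000) = 0.028471
  x_2 = 1.860000 - 0.028471×(1.860000 - 1.000000)/(0.028471 - 0.341471)
       = 1.938228
Iteration 2:
  f(1.860000) = 0.028471
  f(1.938228) = -0.035861
  x_3 = 1.938228 - (-0.035861)×(1.938228 - 1.860000)/(-0.035861 - 0.028471)
       = 1.894621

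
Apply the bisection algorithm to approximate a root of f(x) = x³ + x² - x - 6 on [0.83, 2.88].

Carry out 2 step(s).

f(x) = x³ + x² - x - 6
Initial interval: [0.83, 2.88]

Iteration 1:
  c_1 = (0.830000 + 2.880000)/2 = 1.855000
  f(c_1) = f(1.855000) = 1.969126
  f(a) × f(c) < 0, new interval: [0.830000, 1.855000]
Iteration 2:
  c_2 = (0.830000 + 1.855000)/2 = 1.342500
  f(c_2) = f(1.342500) = -3.120598
  f(a) × f(c) ≥ 0, new interval: [1.342500, 1.855000]

After 2 iteration(s), the approximation is c_2 = 1.342500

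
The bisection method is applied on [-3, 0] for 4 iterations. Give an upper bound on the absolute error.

Bisection error bound: |error| ≤ (b-a)/2^n
|error| ≤ (0 - (-3))/2^4 = 3/2^4
|error| ≤ 0.1875000000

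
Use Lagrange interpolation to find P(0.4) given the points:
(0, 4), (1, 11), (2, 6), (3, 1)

Lagrange interpolation formula:
P(x) = Σ yᵢ × Lᵢ(x)
where Lᵢ(x) = Π_{j≠i} (x - xⱼ)/(xᵢ - xⱼ)

L_0(0.4) = (0.4 - 1)/(0 - 1) × (0.4 - 2)/(0 - 2) × (0.4 - 3)/(0 - 3) = 0.416000
L_1(0.4) = (0.4 - 0)/(1 - 0) × (0.4 - 2)/(1 - 2) × (0.4 - 3)/(1 - 3) = 0.832000
L_2(0.4) = (0.4 - 0)/(2 - 0) × (0.4 - 1)/(2 - 1) × (0.4 - 3)/(2 - 3) = -0.312000
L_3(0.4) = (0.4 - 0)/(3 - 0) × (0.4 - 1)/(3 - 1) × (0.4 - 2)/(3 - 2) = 0.064000

P(0.4) = 4×L_0(0.4) + 11×L_1(0.4) + 6×L_2(0.4) + 1×L_3(0.4)
P(0.4) = 9.008000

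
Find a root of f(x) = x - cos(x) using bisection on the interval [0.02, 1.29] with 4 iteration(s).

f(x) = x - cos(x)
Initial interval: [0.02, 1.29]

Iteration 1:
  c_1 = (0.020000 + 1.290000)/2 = 0.655000
  f(c_1) = f(0.655000) = -0.138048
  f(a) × f(c) ≥ 0, new interval: [0.655000, 1.290000]
Iteration 2:
  c_2 = (0.655000 + 1.290000)/2 = 0.972500
  f(c_2) = f(0.972500) = 0.409264
  f(a) × f(c) < 0, new interval: [0.655000, 0.972500]
Iteration 3:
  c_3 = (0.655000 + 0.972500)/2 = 0.813750
  f(c_3) = f(0.813750) = 0.126972
  f(a) × f(c) < 0, new interval: [0.655000, 0.813750]
Iteration 4:
  c_4 = (0.655000 + 0.813750)/2 = 0.734375
  f(c_4) = f(0.734375) = -0.007875
  f(a) × f(c) ≥ 0, new interval: [0.734375, 0.813750]

After 4 iteration(s), the approximation is c_4 = 0.734375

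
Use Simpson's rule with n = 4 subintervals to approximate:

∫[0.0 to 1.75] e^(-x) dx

f(x) = e^(-x)
a = 0.0, b = 1.75, n = 4
h = (b - a)/n = 0.437500

Simpson's rule: (h/3)[f(x₀) + 4f(x₁) + 2f(x₂) + ... + f(xₙ)]

x_0 = 0.0000, f(x_0) = 1.000000, coefficient = 1
x_1 = 0.4375, f(x_1) = 0.645649, coefficient = 4
x_2 = 0.8750, f(x_2) = 0.416862, coefficient = 2
x_3 = 1.3125, f(x_3) = 0.269146, coefficient = 4
x_4 = 1.7500, f(x_4) = 0.173774, coefficient = 1

I ≈ (0.437500/3) × 5.666677 = 0.826390
Exact value: 0.826226
Error: 0.000164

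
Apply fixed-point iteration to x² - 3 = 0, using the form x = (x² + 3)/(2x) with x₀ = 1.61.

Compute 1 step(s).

Equation: x² - 3 = 0
Fixed-point form: x = (x² + 3)/(2x)
x₀ = 1.61

x_1 = g(1.610000) = 1.736677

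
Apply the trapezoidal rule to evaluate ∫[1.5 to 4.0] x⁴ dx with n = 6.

f(x) = x⁴
a = 1.5, b = 4.0, n = 6
h = (b - a)/n = 0.416667

Trapezoidal rule: (h/2)[f(x₀) + 2f(x₁) + 2f(x₂) + ... + f(xₙ)]

x_0 = 1.5000, f(x_0) = 5.062500, coefficient = 1
x_1 = 1.9167, f(x_1) = 13.495419, coefficient = 2
x_2 = 2.3333, f(x_2) = 29.641975, coefficient = 2
x_3 = 2.7500, f(x_3) = 57.191406, coefficient = 2
x_4 = 3.1667, f(x_4) = 100.556327, coefficient = 2
x_5 = 3.5833, f(x_5) = 164.872733, coefficient = 2
x_6 = 4.0000, f(x_6) = 256.000000, coefficient = 1

I ≈ (0.416667/2) × 992.578221 = 206.787129
Exact value: 203.281250
Error: 3.505879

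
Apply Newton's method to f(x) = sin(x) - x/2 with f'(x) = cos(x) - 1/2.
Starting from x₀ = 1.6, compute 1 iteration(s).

f(x) = sin(x) - x/2
f'(x) = cos(x) - 1/2
x₀ = 1.6

Newton-Raphson formula: x_{n+1} = x_n - f(x_n)/f'(x_n)

Iteration 1:
  f(1.600000) = 0.199574
  f'(1.600000) = -0.529200
  x_1 = 1.600000 - 0.199574/(-0.529200) = 1.977124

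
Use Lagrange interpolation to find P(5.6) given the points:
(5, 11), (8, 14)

Lagrange interpolation formula:
P(x) = Σ yᵢ × Lᵢ(x)
where Lᵢ(x) = Π_{j≠i} (x - xⱼ)/(xᵢ - xⱼ)

L_0(5.6) = (5.6 - 8)/(5 - 8) = 0.800000
L_1(5.6) = (5.6 - 5)/(8 - 5) = 0.200000

P(5.6) = 11×L_0(5.6) + 14×L_1(5.6)
P(5.6) = 11.600000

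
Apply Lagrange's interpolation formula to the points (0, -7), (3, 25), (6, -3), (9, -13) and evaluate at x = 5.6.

Lagrange interpolation formula:
P(x) = Σ yᵢ × Lᵢ(x)
where Lᵢ(x) = Π_{j≠i} (x - xⱼ)/(xᵢ - xⱼ)

L_0(5.6) = (5.6 - 3)/(0 - 3) × (5.6 - 6)/(0 - 6) × (5.6 - 9)/(0 - 9) = -0.021827
L_1(5.6) = (5.6 - 0)/(3 - 0) × (5.6 - 6)/(3 - 6) × (5.6 - 9)/(3 - 9) = 0.141037
L_2(5.6) = (5.6 - 0)/(6 - 0) × (5.6 - 3)/(6 - 3) × (5.6 - 9)/(6 - 9) = 0.916741
L_3(5.6) = (5.6 - 0)/(9 - 0) × (5.6 - 3)/(9 - 3) × (5.6 - 6)/(9 - 6) = -0.035951

P(5.6) = (-7)×L_0(5.6) + 25×L_1(5.6) + (-3)×L_2(5.6) + (-13)×L_3(5.6)
P(5.6) = 1.395852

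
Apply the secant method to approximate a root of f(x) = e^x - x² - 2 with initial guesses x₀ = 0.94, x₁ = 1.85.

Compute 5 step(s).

f(x) = e^x - x² - 2
x₀ = 0.94, x₁ = 1.85

Secant formula: x_{n+1} = x_n - f(x_n)(x_n - x_{n-1})/(f(x_n) - f(x_{n-1}))

Iteration 1:
  f(0.940000) = -0.323619
  f(1.850000) = 0.937320
  x_2 = 1.850000 - 0.937320×(1.850000 - 0.940000)/(0.937320 - (-0.323619))
       = 1.173551
Iteration 2:
  f(1.850000) = 0.937320
  f(1.173551) = -0.143768
  x_3 = 1.173551 - (-0.143768)×(1.173551 - 1.850000)/(-0.143768 - 0.937320)
       = 1.263508
Iteration 3:
  f(1.173551) = -0.143768
  f(1.263508) = -0.058642
  x_4 = 1.263508 - (-0.058642)×(1.263508 - 1.173551)/(-0.058642 - (-0.143768))
       = 1.325478
Iteration 4:
  f(1.263508) = -0.058642
  f(1.325478) = 0.007093
  x_5 = 1.325478 - 0.007093×(1.325478 - 1.263508)/(0.007093 - (-0.058642))
       = 1.318792
Iteration 5:
  f(1.325478) = 0.007093
  f(1.318792) = -0.000310
  x_6 = 1.318792 - (-0.000310)×(1.318792 - 1.325478)/(-0.000310 - 0.007093)
       = 1.319072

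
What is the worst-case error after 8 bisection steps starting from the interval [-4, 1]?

Bisection error bound: |error| ≤ (b-a)/2^n
|error| ≤ (1 - (-4))/2^8 = 5/2^8
|error| ≤ 0.0195312500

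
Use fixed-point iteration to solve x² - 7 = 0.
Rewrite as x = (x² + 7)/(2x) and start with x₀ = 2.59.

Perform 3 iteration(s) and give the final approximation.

Equation: x² - 7 = 0
Fixed-point form: x = (x² + 7)/(2x)
x₀ = 2.59

x_1 = g(2.590000) = 2.646351
x_2 = g(2.646351) = 2.645751
x_3 = g(2.645751) = 2.645751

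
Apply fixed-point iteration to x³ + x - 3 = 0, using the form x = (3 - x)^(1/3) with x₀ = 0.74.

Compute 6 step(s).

Equation: x³ + x - 3 = 0
Fixed-point form: x = (3 - x)^(1/3)
x₀ = 0.74

x_1 = g(0.740000) = 1.312309
x_2 = g(1.312309) = 1.190596
x_3 = g(1.190596) = 1.218555
x_4 = g(1.218555) = 1.212246
x_5 = g(1.212246) = 1.213675
x_6 = g(1.213675) = 1.213352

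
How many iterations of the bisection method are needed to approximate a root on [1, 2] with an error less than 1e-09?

We need (b-a)/2^n ≤ 1e-09
(2 - 1)/2^n ≤ 1e-09
1/2^n ≤ 1e-09
2^n ≥ 1000000000
n ≥ log₂(1000000000) = 29.90
n ≥ 30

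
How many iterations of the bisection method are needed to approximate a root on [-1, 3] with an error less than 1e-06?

We need (b-a)/2^n ≤ 1e-06
(3 - (-1))/2^n ≤ 1e-06
4/2^n ≤ 1e-06
2^n ≥ 4000000
n ≥ log₂(4000000) = 21.93
n ≥ 22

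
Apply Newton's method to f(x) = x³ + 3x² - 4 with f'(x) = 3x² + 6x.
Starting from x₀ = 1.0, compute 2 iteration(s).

f(x) = x³ + 3x² - 4
f'(x) = 3x² + 6x
x₀ = 1.0

Newton-Raphson formula: x_{n+1} = x_n - f(x_n)/f'(x_n)

Iteration 1:
  f(1.000000) = 0.000000
  f'(1.000000) = 9.000000
  x_1 = 1.000000 - 0.000000/9.000000 = 1.000000
Iteration 2:
  f(1.000000) = 0.000000
  f'(1.000000) = 9.000000
  x_2 = 1.000000 - 0.000000/9.000000 = 1.000000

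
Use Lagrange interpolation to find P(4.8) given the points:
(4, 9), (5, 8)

Lagrange interpolation formula:
P(x) = Σ yᵢ × Lᵢ(x)
where Lᵢ(x) = Π_{j≠i} (x - xⱼ)/(xᵢ - xⱼ)

L_0(4.8) = (4.8 - 5)/(4 - 5) = 0.200000
L_1(4.8) = (4.8 - 4)/(5 - 4) = 0.800000

P(4.8) = 9×L_0(4.8) + 8×L_1(4.8)
P(4.8) = 8.200000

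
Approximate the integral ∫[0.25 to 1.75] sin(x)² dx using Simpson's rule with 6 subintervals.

f(x) = sin(x)²
a = 0.25, b = 1.75, n = 6
h = (b - a)/n = 0.250000

Simpson's rule: (h/3)[f(x₀) + 4f(x₁) + 2f(x₂) + ... + f(xₙ)]

x_0 = 0.2500, f(x_0) = 0.061209, coefficient = 1
x_1 = 0.5000, f(x_1) = 0.229849, coefficient = 4
x_2 = 0.7500, f(x_2) = 0.464631, coefficient = 2
x_3 = 1.0000, f(x_3) = 0.708073, coefficient = 4
x_4 = 1.2500, f(x_4) = 0.900572, coefficient = 2
x_5 = 1.5000, f(x_5) = 0.994996, coefficient = 4
x_6 = 1.7500, f(x_6) = 0.968228, coefficient = 1

I ≈ (0.250000/3) × 11.491518 = 0.957626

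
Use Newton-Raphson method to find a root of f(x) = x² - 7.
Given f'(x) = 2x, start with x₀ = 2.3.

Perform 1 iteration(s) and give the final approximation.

f(x) = x² - 7
f'(x) = 2x
x₀ = 2.3

Newton-Raphson formula: x_{n+1} = x_n - f(x_n)/f'(x_n)

Iteration 1:
  f(2.300000) = -1.710000
  f'(2.300000) = 4.600000
  x_1 = 2.300000 - (-1.710000)/4.600000 = 2.671739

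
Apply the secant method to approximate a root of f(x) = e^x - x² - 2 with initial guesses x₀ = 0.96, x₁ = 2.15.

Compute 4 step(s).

f(x) = e^x - x² - 2
x₀ = 0.96, x₁ = 2.15

Secant formula: x_{n+1} = x_n - f(x_n)(x_n - x_{n-1})/(f(x_n) - f(x_{n-1}))

Iteration 1:
  f(0.960000) = -0.309904
  f(2.150000) = 1.962358
  x_2 = 2.150000 - 1.962358×(2.150000 - 0.960000)/(1.962358 - (-0.309904))
       = 1.122299
Iteration 2:
  f(2.150000) = 1.962358
  f(1.122299) = -0.187647
  x_3 = 1.122299 - (-0.187647)×(1.122299 - 2.150000)/(-0.187647 - 1.962358)
       = 1.211994
Iteration 3:
  f(1.122299) = -0.187647
  f(1.211994) = -0.108751
  x_4 = 1.211994 - (-0.108751)×(1.211994 - 1.122299)/(-0.108751 - (-0.187647))
       = 1.335632
Iteration 4:
  f(1.211994) = -0.108751
  f(1.335632) = 0.018485
  x_5 = 1.335632 - 0.018485×(1.335632 - 1.211994)/(0.018485 - (-0.108751))
       = 1.317669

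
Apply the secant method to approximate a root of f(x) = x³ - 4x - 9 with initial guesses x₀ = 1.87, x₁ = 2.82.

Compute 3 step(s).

f(x) = x³ - 4x - 9
x₀ = 1.87, x₁ = 2.82

Secant formula: x_{n+1} = x_n - f(x_n)(x_n - x_{n-1})/(f(x_n) - f(x_{n-1}))

Iteration 1:
  f(1.870000) = -9.940797
  f(2.820000) = 2.145768
  x_2 = 2.820000 - 2.145768×(2.820000 - 1.870000)/(2.145768 - (-9.940797))
       = 2.651343
Iteration 2:
  f(2.820000) = 2.145768
  f(2.651343) = -0.967433
  x_3 = 2.651343 - (-0.967433)×(2.651343 - 2.820000)/(-0.967433 - 2.145768)
       = 2.703754
Iteration 3:
  f(2.651343) = -0.967433
  f(2.703754) = -0.049807
  x_4 = 2.703754 - (-0.049807)×(2.703754 - 2.651343)/(-0.049807 - (-0.967433))
       = 2.706598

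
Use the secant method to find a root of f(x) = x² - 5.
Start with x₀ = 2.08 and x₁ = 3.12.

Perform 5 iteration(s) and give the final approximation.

f(x) = x² - 5
x₀ = 2.08, x₁ = 3.12

Secant formula: x_{n+1} = x_n - f(x_n)(x_n - x_{n-1})/(f(x_n) - f(x_{n-1}))

Iteration 1:
  f(2.080000) = -0.673600
  f(3.120000) = 4.734400
  x_2 = 3.120000 - 4.734400×(3.120000 - 2.080000)/(4.734400 - (-0.673600))
       = 2.209538
Iteration 2:
  f(3.120000) = 4.734400
  f(2.209538) = -0.117940
  x_3 = 2.209538 - (-0.117940)×(2.209538 - 3.120000)/(-0.117940 - 4.734400)
       = 2.231668
Iteration 3:
  f(2.209538) = -0.117940
  f(2.231668) = -0.019658
  x_4 = 2.231668 - (-0.019658)×(2.231668 - 2.209538)/(-0.019658 - (-0.117940))
       = 2.236094
Iteration 4:
  f(2.231668) = -0.019658
  f(2.236094) = 0.000118
  x_5 = 2.236094 - 0.000118×(2.236094 - 2.231668)/(0.000118 - (-0.019658))
       = 2.236068
Iteration 5:
  f(2.236094) = 0.000118
  f(2.236068) = 0.000000
  x_6 = 2.236068 - 0.000000×(2.236068 - 2.236094)/(0.000000 - 0.000118)
       = 2.236068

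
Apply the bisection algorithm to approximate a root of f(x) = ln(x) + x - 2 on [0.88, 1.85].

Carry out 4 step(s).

f(x) = ln(x) + x - 2
Initial interval: [0.88, 1.85]

Iteration 1:
  c_1 = (0.880000 + 1.850000)/2 = 1.365000
  f(c_1) = f(1.365000) = -0.323846
  f(a) × f(c) ≥ 0, new interval: [1.365000, 1.850000]
Iteration 2:
  c_2 = (1.365000 + 1.850000)/2 = 1.607500
  f(c_2) = f(1.607500) = 0.082180
  f(a) × f(c) < 0, new interval: [1.365000, 1.607500]
Iteration 3:
  c_3 = (1.365000 + 1.607500)/2 = 1.486250
  f(c_3) = f(1.486250) = -0.117494
  f(a) × f(c) ≥ 0, new interval: [1.486250, 1.607500]
Iteration 4:
  c_4 = (1.486250 + 1.607500)/2 = 1.546875
  f(c_4) = f(1.546875) = -0.016888
  f(a) × f(c) ≥ 0, new interval: [1.546875, 1.607500]

After 4 iteration(s), the approximation is c_4 = 1.546875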